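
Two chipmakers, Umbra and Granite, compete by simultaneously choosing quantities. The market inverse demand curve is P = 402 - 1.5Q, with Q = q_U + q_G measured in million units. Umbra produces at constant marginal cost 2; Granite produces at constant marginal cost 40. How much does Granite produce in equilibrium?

72

Umbra's profit: π_U = (402 - 1.5Q)q_U - (2q_U). Setting ∂π_U/∂q_U = 0: 400 - 3q_U - (3/2)(q_G) = 0.
Granite's first-order condition: 362 - 3q_G - (3/2)(q_U) = 0.
Rearranging gives the reaction functions q_U = (400 - (3/2)q_G)/3 and q_G = (362 - (3/2)q_U)/3.
Substituting one into the other gives q_U = 292/3 and q_G = 72.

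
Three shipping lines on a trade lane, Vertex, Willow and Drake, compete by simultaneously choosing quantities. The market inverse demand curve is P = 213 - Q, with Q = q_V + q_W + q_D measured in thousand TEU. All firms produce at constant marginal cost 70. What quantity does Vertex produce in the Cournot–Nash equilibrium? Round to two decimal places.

Each firm earns π_i = (213 - Q)q_i - 70q_i.
First-order condition (treating rivals' output as given): 143 - 2q_i - Σ_{j≠i} q_j = 0.
With identical firms every q_j equals q_i, so Σ_{j≠i} q_j = 2q_i and 143 = 4q_i, giving q_i = 143/4.

35.75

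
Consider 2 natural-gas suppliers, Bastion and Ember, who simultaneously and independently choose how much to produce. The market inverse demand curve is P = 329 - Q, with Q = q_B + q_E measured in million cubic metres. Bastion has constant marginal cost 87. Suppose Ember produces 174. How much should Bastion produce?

With the rival's output fixed at 174, Bastion's profit is π_B = (329 - 174 - q_B)q_B - (87q_B) = (155 - q_B)q_B - (87q_B).
∂π_B/∂q_B = 68 - 2q_B = 0, so q_B = 34.

34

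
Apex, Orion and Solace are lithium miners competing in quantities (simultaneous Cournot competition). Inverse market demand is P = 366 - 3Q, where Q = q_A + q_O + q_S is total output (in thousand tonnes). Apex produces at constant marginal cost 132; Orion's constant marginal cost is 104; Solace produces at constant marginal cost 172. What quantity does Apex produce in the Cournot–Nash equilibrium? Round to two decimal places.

20.50

Apex's profit: π_A = (366 - 3Q)q_A - (132q_A). Setting ∂π_A/∂q_A = 0: 234 - 6q_A - 3(q_O + q_S) = 0.
Orion's first-order condition: 262 - 6q_O - 3(q_A + q_S) = 0.
Solace's first-order condition: 194 - 6q_S - 3(q_A + q_O) = 0.
Summing all 3 equations gives 690 − 12Q = 0, hence Q = 115/2.
Back-substituting: q_A = (234 − 345/2)/3 = 41/2, q_O = (262 − 345/2)/3 = 179/6, q_S = (194 − 345/2)/3 = 43/6.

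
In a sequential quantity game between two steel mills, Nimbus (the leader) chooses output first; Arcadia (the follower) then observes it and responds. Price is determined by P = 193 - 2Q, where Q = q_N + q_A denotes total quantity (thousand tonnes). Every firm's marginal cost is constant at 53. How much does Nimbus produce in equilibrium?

35

Solve by backward induction. Given q_N, the follower Arcadia maximises π_A = (193 - 2q_N - 2q_A)q_A - 53q_A.
Setting the follower's marginal profit to zero, 140 - 2q_N - 4q_A = 0, i.e. q_A = (140 - 2q_N)/4.
The leader anticipates this reaction. Substituting into P = 193 - 2Q gives P = 123 - q_N, so π_N = (123 - q_N)q_N - 53q_N.
The leader's first-order condition 70 - 2q_N = 0 yields q_N = 35.
Then q_A = (140 - 2·35)/4 = 35/2.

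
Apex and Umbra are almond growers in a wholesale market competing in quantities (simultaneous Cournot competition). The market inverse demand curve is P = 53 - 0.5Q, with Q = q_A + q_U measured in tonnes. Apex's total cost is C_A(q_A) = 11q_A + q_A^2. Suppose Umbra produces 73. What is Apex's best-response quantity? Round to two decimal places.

With the rival's output fixed at 73, Apex's profit is π_A = (53 - (1/2)·73 - (1/2)q_A)q_A - (11q_A + q_A²) = (33/2 - (1/2)q_A)q_A - (11q_A + q_A²).
∂π_A/∂q_A = 11/2 - 3q_A = 0, so q_A = 11/6.

1.83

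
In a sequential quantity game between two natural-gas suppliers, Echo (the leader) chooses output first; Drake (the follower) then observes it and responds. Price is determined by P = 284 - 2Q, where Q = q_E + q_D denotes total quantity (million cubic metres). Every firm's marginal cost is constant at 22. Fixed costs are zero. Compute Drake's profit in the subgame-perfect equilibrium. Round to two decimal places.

Solve by backward induction. Given q_E, the follower Drake maximises π_D = (284 - 2q_E - 2q_D)q_D - 22q_D.
Setting the follower's marginal profit to zero, 262 - 2q_E - 4q_D = 0, i.e. q_D = (262 - 2q_E)/4.
Echo substitutes q_D(q_E) into its own profit: π_E = q_E(284 - 2q_E - (262 - 2q_E)/2) - 22q_E = (153 - q_E)q_E - 22q_E.
Maximising: ∂π_E/∂q_E = 131 - 2q_E = 0, giving q_E = 131/2.
Then q_D = (262 - 2·(131/2))/4 = 131/4.
Price P = 284 - 2·(393/4) = 175/2.
Drake's profit: (175/2 - 22)·(131/4) = 2145.1250.

2145.13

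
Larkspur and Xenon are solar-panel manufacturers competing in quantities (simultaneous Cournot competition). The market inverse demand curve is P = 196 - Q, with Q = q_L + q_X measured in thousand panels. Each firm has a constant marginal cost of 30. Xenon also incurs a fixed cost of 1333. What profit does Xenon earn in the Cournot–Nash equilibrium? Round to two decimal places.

1728.78

A representative firm's profit is π_i = q_i(196 - Q) - 30q_i.
Setting ∂π_i/∂q_i = 0 with rivals' quantities fixed: 166 - 2q_i - q_j = 0.
By symmetry each firm produces the same amount; substituting q_j = q_i yields q_i = 166/3.
Price P = 196 - 332/3 = 256/3.
Xenon's profit: (256/3 - 30)·(166/3) - 1333 = 1728.7778.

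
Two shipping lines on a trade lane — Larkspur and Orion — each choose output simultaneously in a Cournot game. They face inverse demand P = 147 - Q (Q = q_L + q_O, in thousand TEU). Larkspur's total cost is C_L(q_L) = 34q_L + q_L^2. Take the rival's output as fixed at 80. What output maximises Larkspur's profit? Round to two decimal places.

8.25

With the rival's output fixed at 80, Larkspur's profit is π_L = (147 - 80 - q_L)q_L - (34q_L + q_L²) = (67 - q_L)q_L - (34q_L + q_L²).
∂π_L/∂q_L = 33 - 4q_L = 0, so q_L = 33/4.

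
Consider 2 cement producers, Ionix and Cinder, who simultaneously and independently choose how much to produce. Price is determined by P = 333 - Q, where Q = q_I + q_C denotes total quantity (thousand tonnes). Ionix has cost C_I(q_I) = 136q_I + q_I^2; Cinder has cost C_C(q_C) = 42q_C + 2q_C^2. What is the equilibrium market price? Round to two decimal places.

Ionix's profit: π_I = (333 - Q)q_I - (136q_I + q_I²). Setting ∂π_I/∂q_I = 0: 197 - 4q_I - (q_C) = 0.
Cinder's first-order condition: 291 - 6q_C - (q_I) = 0.
Rearranging gives the reaction functions q_I = (197 - q_C)/4 and q_C = (291 - q_I)/6.
Solving the pair: q_I = 891/23, q_C = 967/23.
Total output Q = 1858/23, so price P = 333 - 1858/23 = 252.2174.

252.22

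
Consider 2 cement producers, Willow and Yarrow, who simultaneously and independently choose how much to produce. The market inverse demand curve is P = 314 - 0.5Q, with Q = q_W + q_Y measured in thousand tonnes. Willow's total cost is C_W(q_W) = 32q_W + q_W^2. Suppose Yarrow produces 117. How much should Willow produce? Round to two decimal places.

With the rival's output fixed at 117, Willow's profit is π_W = (314 - (1/2)·117 - (1/2)q_W)q_W - (32q_W + q_W²) = (511/2 - (1/2)q_W)q_W - (32q_W + q_W²).
∂π_W/∂q_W = 447/2 - 3q_W = 0, so q_W = 149/2.

74.50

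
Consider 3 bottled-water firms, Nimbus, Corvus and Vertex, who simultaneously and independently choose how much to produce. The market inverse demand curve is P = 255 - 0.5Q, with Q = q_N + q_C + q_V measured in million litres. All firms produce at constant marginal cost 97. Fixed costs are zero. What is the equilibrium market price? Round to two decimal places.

136.50

Each firm earns π_i = (255 - 0.5Q)q_i - 97q_i.
First-order condition (treating rivals' output as given): 158 - q_i - (1/2)·Σ_{j≠i} q_j = 0.
By symmetry each firm produces the same amount; substituting Σ_{j≠i} q_j = 2q_i yields q_i = 158/2 = 79.
Total output Q = 237, so price P = 255 - (1/2)·237 = 273/2.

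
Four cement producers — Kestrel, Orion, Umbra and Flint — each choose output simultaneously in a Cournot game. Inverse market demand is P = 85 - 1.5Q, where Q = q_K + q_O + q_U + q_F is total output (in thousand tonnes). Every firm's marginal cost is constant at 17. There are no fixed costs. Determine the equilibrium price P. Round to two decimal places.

A representative firm's profit is π_i = q_i(85 - 1.5Q) - 17q_i.
First-order condition (treating rivals' output as given): 68 - 3q_i - (3/2)·Σ_{j≠i} q_j = 0.
By symmetry each firm produces the same amount; substituting Σ_{j≠i} q_j = 3q_i yields q_i = 68/(15/2) = 136/15.
Total output Q = 544/15, so price P = 85 - (3/2)·(544/15) = 153/5.

30.60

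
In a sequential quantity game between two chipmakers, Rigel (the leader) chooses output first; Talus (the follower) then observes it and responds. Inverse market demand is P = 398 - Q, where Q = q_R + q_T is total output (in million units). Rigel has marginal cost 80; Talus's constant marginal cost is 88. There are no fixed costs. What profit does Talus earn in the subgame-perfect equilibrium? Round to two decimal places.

5402.25

Solve by backward induction. Given q_R, the follower Talus maximises π_T = (398 - q_R - q_T)q_T - 88q_T.
∂π_T/∂q_T = 310 - q_R - 2q_T = 0 gives the reaction function q_T = (310 - q_R)/2.
The leader anticipates this reaction. Substituting into P = 398 - Q gives P = 243 - (1/2)q_R, so π_R = (243 - (1/2)q_R)q_R - 80q_R.
Maximising: ∂π_R/∂q_R = 163 - q_R = 0, giving q_R = 163.
Then q_T = (310 - 163)/2 = 147/2.
Price P = 398 - 473/2 = 323/2.
Talus's profit: (323/2 - 88)·(147/2) = 5402.2500.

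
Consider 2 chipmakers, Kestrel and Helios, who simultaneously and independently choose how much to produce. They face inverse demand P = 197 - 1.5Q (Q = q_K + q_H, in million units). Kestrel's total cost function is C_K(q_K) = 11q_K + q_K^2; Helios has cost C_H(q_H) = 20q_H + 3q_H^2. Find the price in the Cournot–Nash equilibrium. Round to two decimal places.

Kestrel's profit: π_K = (197 - 1.5Q)q_K - (11q_K + q_K²). Setting ∂π_K/∂q_K = 0: 186 - 5q_K - (3/2)(q_H) = 0.
Helios's first-order condition: 177 - 9q_H - (3/2)(q_K) = 0.
Rearranging gives the reaction functions q_K = (186 - (3/2)q_H)/5 and q_H = (177 - (3/2)q_K)/9.
Substituting one into the other gives q_K = 626/19 and q_H = 808/57.
Total output Q = 47.1228, so price P = 197 - (3/2)·47.1228 = 126.3158.

126.32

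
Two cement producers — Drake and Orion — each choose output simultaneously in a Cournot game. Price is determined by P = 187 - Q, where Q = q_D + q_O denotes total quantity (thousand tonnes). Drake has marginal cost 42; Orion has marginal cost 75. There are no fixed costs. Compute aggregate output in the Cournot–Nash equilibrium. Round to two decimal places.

Drake's profit: π_D = (187 - Q)q_D - (42q_D). Setting ∂π_D/∂q_D = 0: 145 - 2q_D - (q_O) = 0.
Orion's profit: π_O = (187 - Q)q_O - (75q_O). Setting ∂π_O/∂q_O = 0: 112 - 2q_O - (q_D) = 0.
So q_D = (145 - q_O)/2 and q_O = (112 - q_D)/2.
Substituting one into the other gives q_D = 178/3 and q_O = 79/3.
Total output Q = 178/3 + 79/3 = 257/3.

85.67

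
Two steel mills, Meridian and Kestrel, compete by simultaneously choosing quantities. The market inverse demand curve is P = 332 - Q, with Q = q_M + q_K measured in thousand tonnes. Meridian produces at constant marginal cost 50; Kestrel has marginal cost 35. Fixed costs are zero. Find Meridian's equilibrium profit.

Meridian's profit: π_M = (332 - Q)q_M - (50q_M). Setting ∂π_M/∂q_M = 0: 282 - 2q_M - (q_K) = 0.
Kestrel's first-order condition: 297 - 2q_K - (q_M) = 0.
Best responses: q_M = (282 - q_K)/2, q_K = (297 - q_M)/2.
Solving the pair: q_M = 89, q_K = 104.
Price P = 332 - 193 = 139.
Meridian's profit: (139 - 50)·89 = 7921.

7921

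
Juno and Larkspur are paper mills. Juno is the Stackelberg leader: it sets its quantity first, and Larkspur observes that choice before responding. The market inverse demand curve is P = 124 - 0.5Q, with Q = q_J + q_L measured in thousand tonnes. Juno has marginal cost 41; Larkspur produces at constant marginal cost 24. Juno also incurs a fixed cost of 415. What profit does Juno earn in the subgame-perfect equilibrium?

674

The follower Larkspur best-responds to any q_J: π_L = (124 - 0.5Q)q_L - 24q_L.
Setting the follower's marginal profit to zero, 100 - (1/2)q_J - q_L = 0, i.e. q_L = (100 - (1/2)q_J).
The leader anticipates this reaction. Substituting into P = 124 - 0.5Q gives P = 74 - (1/4)q_J, so π_J = (74 - (1/4)q_J)q_J - 41q_J.
The leader's first-order condition 33 - (1/2)q_J = 0 yields q_J = 66.
Then q_L = (100 - (1/2)·66) = 67.
Price P = 124 - (1/2)·133 = 115/2.
Juno's profit: (115/2 - 41)·66 - 415 = 674.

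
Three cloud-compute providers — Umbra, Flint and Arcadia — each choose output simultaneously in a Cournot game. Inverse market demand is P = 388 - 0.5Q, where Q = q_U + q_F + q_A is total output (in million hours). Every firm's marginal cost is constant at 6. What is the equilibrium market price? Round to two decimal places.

101.50

A representative firm's profit is π_i = q_i(388 - 0.5Q) - 6q_i.
Setting ∂π_i/∂q_i = 0 with rivals' quantities fixed: 382 - q_i - (1/2)·Σ_{j≠i} q_j = 0.
By symmetry each firm produces the same amount; substituting Σ_{j≠i} q_j = 2q_i yields q_i = 382/2 = 191.
Total output Q = 573, so price P = 388 - (1/2)·573 = 203/2.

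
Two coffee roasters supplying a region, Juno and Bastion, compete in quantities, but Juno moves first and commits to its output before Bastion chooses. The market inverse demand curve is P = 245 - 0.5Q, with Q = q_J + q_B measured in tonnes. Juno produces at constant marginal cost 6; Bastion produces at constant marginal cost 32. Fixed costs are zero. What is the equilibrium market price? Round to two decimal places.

Solve by backward induction. Given q_J, the follower Bastion maximises π_B = (245 - (1/2)q_J - (1/2)q_B)q_B - 32q_B.
Follower FOC: 213 - (1/2)q_J - q_B = 0, so q_B(q_J) = (213 - (1/2)q_J).
The leader anticipates this reaction. Substituting into P = 245 - 0.5Q gives P = 277/2 - (1/4)q_J, so π_J = (277/2 - (1/4)q_J)q_J - 6q_J.
The leader's first-order condition 265/2 - (1/2)q_J = 0 yields q_J = 265.
Then q_B = (213 - (1/2)·265) = 161/2.
Total output Q = 691/2, so price P = 245 - (1/2)·(691/2) = 289/4.

72.25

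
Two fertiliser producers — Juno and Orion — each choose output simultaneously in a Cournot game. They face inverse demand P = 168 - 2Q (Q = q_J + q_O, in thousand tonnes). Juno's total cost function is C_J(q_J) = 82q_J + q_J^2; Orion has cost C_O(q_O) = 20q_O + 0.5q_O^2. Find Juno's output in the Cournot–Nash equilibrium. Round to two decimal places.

5.15

Juno's profit: π_J = (168 - 2Q)q_J - (82q_J + q_J²). Setting ∂π_J/∂q_J = 0: 86 - 6q_J - 2(q_O) = 0.
Orion's profit: π_O = (168 - 2Q)q_O - (20q_O + (1/2)q_O²). Setting ∂π_O/∂q_O = 0: 148 - 5q_O - 2(q_J) = 0.
So q_J = (86 - 2q_O)/6 and q_O = (148 - 2q_J)/5.
Substituting one into the other gives q_J = 67/13 and q_O = 358/13.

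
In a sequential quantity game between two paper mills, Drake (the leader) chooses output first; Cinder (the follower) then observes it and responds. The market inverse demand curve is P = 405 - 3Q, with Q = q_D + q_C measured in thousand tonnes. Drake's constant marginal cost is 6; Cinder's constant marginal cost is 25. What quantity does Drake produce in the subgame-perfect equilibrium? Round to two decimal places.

The follower Cinder best-responds to any q_D: π_C = (405 - 3Q)q_C - 25q_C.
∂π_C/∂q_C = 380 - 3q_D - 6q_C = 0 gives the reaction function q_C = (380 - 3q_D)/6.
The leader anticipates this reaction. Substituting into P = 405 - 3Q gives P = 215 - (3/2)q_D, so π_D = (215 - (3/2)q_D)q_D - 6q_D.
The leader's first-order condition 209 - 3q_D = 0 yields q_D = 209/3.
Then q_C = (380 - 3·(209/3))/6 = 57/2.

69.67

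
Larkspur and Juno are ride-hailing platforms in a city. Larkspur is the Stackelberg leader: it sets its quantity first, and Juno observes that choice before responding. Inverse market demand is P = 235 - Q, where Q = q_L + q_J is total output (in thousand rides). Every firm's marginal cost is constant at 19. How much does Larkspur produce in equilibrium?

The follower Juno best-responds to any q_L: π_J = (235 - Q)q_J - 19q_J.
∂π_J/∂q_J = 216 - q_L - 2q_J = 0 gives the reaction function q_J = (216 - q_L)/2.
The leader anticipates this reaction. Substituting into P = 235 - Q gives P = 127 - (1/2)q_L, so π_L = (127 - (1/2)q_L)q_L - 19q_L.
The leader's first-order condition 108 - q_L = 0 yields q_L = 108.
Then q_J = (216 - 108)/2 = 54.

108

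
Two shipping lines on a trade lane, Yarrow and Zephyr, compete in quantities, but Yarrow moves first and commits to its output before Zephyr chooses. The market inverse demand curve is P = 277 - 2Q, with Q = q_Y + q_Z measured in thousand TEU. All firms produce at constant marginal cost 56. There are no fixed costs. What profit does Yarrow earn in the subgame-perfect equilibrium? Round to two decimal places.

3052.56

The follower Zephyr best-responds to any q_Y: π_Z = (277 - 2Q)q_Z - 56q_Z.
∂π_Z/∂q_Z = 221 - 2q_Y - 4q_Z = 0 gives the reaction function q_Z = (221 - 2q_Y)/4.
The leader anticipates this reaction. Substituting into P = 277 - 2Q gives P = 333/2 - q_Y, so π_Y = (333/2 - q_Y)q_Y - 56q_Y.
The leader's first-order condition 221/2 - 2q_Y = 0 yields q_Y = 221/4.
Then q_Z = (221 - 2·(221/4))/4 = 221/8.
Price P = 277 - 2·(663/8) = 445/4.
Yarrow's profit: (445/4 - 56)·(221/4) = 3052.5625.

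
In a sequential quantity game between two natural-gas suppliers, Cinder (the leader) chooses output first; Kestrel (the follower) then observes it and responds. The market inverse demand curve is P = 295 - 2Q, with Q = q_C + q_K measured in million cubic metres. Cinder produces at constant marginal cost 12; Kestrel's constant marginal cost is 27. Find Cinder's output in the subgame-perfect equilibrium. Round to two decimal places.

74.50

The follower Kestrel best-responds to any q_C: π_K = (295 - 2Q)q_K - 27q_K.
Setting the follower's marginal profit to zero, 268 - 2q_C - 4q_K = 0, i.e. q_K = (268 - 2q_C)/4.
Cinder substitutes q_K(q_C) into its own profit: π_C = q_C(295 - 2q_C - (268 - 2q_C)/2) - 12q_C = (161 - q_C)q_C - 12q_C.
Leader FOC: 149 - 2q_C = 0, so q_C = 149/2.
Then q_K = (268 - 2·(149/2))/4 = 119/4.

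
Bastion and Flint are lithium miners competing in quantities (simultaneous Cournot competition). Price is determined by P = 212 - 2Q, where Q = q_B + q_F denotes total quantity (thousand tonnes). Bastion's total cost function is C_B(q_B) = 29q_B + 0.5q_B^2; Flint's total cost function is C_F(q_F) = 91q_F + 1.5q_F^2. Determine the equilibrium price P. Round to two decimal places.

Bastion's profit: π_B = (212 - 2Q)q_B - (29q_B + (1/2)q_B²). Setting ∂π_B/∂q_B = 0: 183 - 5q_B - 2(q_F) = 0.
Flint's first-order condition: 121 - 7q_F - 2(q_B) = 0.
So q_B = (183 - 2q_F)/5 and q_F = (121 - 2q_B)/7.
Solving the pair: q_B = 1039/31, q_F = 239/31.
Total output Q = 1278/31, so price P = 212 - 2·(1278/31) = 129.5484.

129.55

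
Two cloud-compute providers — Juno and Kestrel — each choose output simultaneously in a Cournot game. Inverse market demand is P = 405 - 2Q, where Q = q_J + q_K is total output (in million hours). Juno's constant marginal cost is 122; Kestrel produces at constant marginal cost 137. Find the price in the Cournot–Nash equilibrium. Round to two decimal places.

Juno's profit: π_J = (405 - 2Q)q_J - (122q_J). Setting ∂π_J/∂q_J = 0: 283 - 4q_J - 2(q_K) = 0.
Kestrel's profit: π_K = (405 - 2Q)q_K - (137q_K). Setting ∂π_K/∂q_K = 0: 268 - 4q_K - 2(q_J) = 0.
So q_J = (283 - 2q_K)/4 and q_K = (268 - 2q_J)/4.
Solving the pair: q_J = 149/3, q_K = 253/6.
Total output Q = 551/6, so price P = 405 - 2·(551/6) = 664/3.

221.33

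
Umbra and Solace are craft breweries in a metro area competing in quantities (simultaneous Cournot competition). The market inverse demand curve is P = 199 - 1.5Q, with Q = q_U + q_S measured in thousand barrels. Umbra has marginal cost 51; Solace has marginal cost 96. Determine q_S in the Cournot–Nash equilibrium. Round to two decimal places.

12.89

Umbra's profit: π_U = (199 - 1.5Q)q_U - (51q_U). Setting ∂π_U/∂q_U = 0: 148 - 3q_U - (3/2)(q_S) = 0.
Solace's first-order condition: 103 - 3q_S - (3/2)(q_U) = 0.
Rearranging gives the reaction functions q_U = (148 - (3/2)q_S)/3 and q_S = (103 - (3/2)q_U)/3.
Solving the pair: q_U = 386/9, q_S = 116/9.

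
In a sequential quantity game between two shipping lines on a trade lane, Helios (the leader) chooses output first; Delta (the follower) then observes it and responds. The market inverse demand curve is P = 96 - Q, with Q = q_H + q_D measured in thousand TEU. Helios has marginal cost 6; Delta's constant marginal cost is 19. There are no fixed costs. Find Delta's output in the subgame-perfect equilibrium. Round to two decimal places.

The follower Delta best-responds to any q_H: π_D = (96 - Q)q_D - 19q_D.
∂π_D/∂q_D = 77 - q_H - 2q_D = 0 gives the reaction function q_D = (77 - q_H)/2.
Helios substitutes q_D(q_H) into its own profit: π_H = q_H(96 - q_H - (77 - q_H)/2) - 6q_H = (115/2 - (1/2)q_H)q_H - 6q_H.
Maximising: ∂π_H/∂q_H = 103/2 - q_H = 0, giving q_H = 103/2.
Then q_D = (77 - 103/2)/2 = 51/4.

12.75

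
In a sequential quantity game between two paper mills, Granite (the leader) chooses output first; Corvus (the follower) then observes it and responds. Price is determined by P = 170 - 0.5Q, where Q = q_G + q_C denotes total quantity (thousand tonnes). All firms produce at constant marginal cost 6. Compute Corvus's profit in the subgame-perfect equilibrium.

3362

The follower Corvus best-responds to any q_G: π_C = (170 - 0.5Q)q_C - 6q_C.
∂π_C/∂q_C = 164 - (1/2)q_G - q_C = 0 gives the reaction function q_C = (164 - (1/2)q_G).
The leader anticipates this reaction. Substituting into P = 170 - 0.5Q gives P = 88 - (1/4)q_G, so π_G = (88 - (1/4)q_G)q_G - 6q_G.
The leader's first-order condition 82 - (1/2)q_G = 0 yields q_G = 164.
Then q_C = (164 - (1/2)·164) = 82.
Price P = 170 - (1/2)·246 = 47.
Corvus's profit: (47 - 6)·82 = 3362.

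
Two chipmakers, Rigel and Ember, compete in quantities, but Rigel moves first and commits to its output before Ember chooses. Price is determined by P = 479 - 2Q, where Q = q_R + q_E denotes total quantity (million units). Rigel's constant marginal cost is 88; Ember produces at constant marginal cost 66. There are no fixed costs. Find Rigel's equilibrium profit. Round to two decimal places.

The follower Ember best-responds to any q_R: π_E = (479 - 2Q)q_E - 66q_E.
∂π_E/∂q_E = 413 - 2q_R - 4q_E = 0 gives the reaction function q_E = (413 - 2q_R)/4.
Rigel substitutes q_E(q_R) into its own profit: π_R = q_R(479 - 2q_R - (413 - 2q_R)/2) - 88q_R = (545/2 - q_R)q_R - 88q_R.
The leader's first-order condition 369/2 - 2q_R = 0 yields q_R = 369/4.
Then q_E = (413 - 2·(369/4))/4 = 457/8.
Price P = 479 - 2·(1195/8) = 721/4.
Rigel's profit: (721/4 - 88)·(369/4) = 8510.0625.

8510.06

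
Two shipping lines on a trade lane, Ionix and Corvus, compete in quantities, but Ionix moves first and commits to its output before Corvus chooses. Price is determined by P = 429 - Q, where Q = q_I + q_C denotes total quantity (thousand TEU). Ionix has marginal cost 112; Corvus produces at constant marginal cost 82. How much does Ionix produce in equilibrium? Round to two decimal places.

The follower Corvus best-responds to any q_I: π_C = (429 - Q)q_C - 82q_C.
∂π_C/∂q_C = 347 - q_I - 2q_C = 0 gives the reaction function q_C = (347 - q_I)/2.
The leader anticipates this reaction. Substituting into P = 429 - Q gives P = 511/2 - (1/2)q_I, so π_I = (511/2 - (1/2)q_I)q_I - 112q_I.
Leader FOC: 287/2 - q_I = 0, so q_I = 287/2.
Then q_C = (347 - 287/2)/2 = 407/4.

143.50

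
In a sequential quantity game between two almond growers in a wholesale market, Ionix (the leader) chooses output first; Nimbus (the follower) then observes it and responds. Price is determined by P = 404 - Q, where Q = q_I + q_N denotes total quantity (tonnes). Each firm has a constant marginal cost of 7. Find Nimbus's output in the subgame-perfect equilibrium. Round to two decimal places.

99.25

The follower Nimbus best-responds to any q_I: π_N = (404 - Q)q_N - 7q_N.
Setting the follower's marginal profit to zero, 397 - q_I - 2q_N = 0, i.e. q_N = (397 - q_I)/2.
Ionix substitutes q_N(q_I) into its own profit: π_I = q_I(404 - q_I - (397 - q_I)/2) - 7q_I = (411/2 - (1/2)q_I)q_I - 7q_I.
Leader FOC: 397/2 - q_I = 0, so q_I = 397/2.
Then q_N = (397 - 397/2)/2 = 397/4.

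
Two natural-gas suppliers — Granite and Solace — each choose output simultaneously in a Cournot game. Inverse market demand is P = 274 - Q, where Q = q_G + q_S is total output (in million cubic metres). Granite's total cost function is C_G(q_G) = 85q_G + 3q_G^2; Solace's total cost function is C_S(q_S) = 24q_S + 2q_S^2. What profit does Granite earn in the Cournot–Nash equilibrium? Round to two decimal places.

1415.04

Granite's profit: π_G = (274 - Q)q_G - (85q_G + 3q_G²). Setting ∂π_G/∂q_G = 0: 189 - 8q_G - (q_S) = 0.
Solace's profit: π_S = (274 - Q)q_S - (24q_S + 2q_S²). Setting ∂π_S/∂q_S = 0: 250 - 6q_S - (q_G) = 0.
So q_G = (189 - q_S)/8 and q_S = (250 - q_G)/6.
Substituting one into the other gives q_G = 884/47 and q_S = 1811/47.
Price P = 274 - 57.3404 = 216.6596.
Granite's profit: 216.6596·(884/47) - 85·(884/47) - 3(884/47)² = 1415.0403.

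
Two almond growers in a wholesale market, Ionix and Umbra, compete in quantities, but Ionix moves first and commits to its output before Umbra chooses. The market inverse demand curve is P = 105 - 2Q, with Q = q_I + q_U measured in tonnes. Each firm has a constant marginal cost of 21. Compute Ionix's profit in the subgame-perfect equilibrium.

Solve by backward induction. Given q_I, the follower Umbra maximises π_U = (105 - 2q_I - 2q_U)q_U - 21q_U.
Setting the follower's marginal profit to zero, 84 - 2q_I - 4q_U = 0, i.e. q_U = (84 - 2q_I)/4.
Ionix substitutes q_U(q_I) into its own profit: π_I = q_I(105 - 2q_I - (84 - 2q_I)/2) - 21q_I = (63 - q_I)q_I - 21q_I.
The leader's first-order condition 42 - 2q_I = 0 yields q_I = 21.
Then q_U = (84 - 2·21)/4 = 21/2.
Price P = 105 - 2·(63/2) = 42.
Ionix's profit: (42 - 21)·21 = 441.

441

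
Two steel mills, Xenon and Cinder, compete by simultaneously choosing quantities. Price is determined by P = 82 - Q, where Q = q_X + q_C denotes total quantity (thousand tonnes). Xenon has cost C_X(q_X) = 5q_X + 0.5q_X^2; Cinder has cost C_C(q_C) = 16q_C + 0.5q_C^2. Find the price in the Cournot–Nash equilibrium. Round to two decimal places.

Xenon's profit: π_X = (82 - Q)q_X - (5q_X + (1/2)q_X²). Setting ∂π_X/∂q_X = 0: 77 - 3q_X - (q_C) = 0.
Cinder's first-order condition: 66 - 3q_C - (q_X) = 0.
Best responses: q_X = (77 - q_C)/3, q_C = (66 - q_X)/3.
Substituting one into the other gives q_X = 165/8 and q_C = 121/8.
Total output Q = 143/4, so price P = 82 - 143/4 = 185/4.

46.25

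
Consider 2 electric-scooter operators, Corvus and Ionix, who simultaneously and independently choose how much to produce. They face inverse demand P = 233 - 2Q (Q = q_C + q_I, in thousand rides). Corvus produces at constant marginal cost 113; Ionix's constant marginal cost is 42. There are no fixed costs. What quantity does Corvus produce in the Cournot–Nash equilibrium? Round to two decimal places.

8.17

Corvus's profit: π_C = (233 - 2Q)q_C - (113q_C). Setting ∂π_C/∂q_C = 0: 120 - 4q_C - 2(q_I) = 0.
Ionix's first-order condition: 191 - 4q_I - 2(q_C) = 0.
Best responses: q_C = (120 - 2q_I)/4, q_I = (191 - 2q_C)/4.
Substituting one into the other gives q_C = 49/6 and q_I = 131/3.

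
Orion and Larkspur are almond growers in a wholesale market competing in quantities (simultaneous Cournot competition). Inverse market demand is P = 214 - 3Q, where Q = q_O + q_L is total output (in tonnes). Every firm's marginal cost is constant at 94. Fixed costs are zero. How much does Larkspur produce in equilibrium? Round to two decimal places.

A representative firm's profit is π_i = q_i(214 - 3Q) - 94q_i.
First-order condition (treating rivals' output as given): 120 - 6q_i - 3q_j = 0.
By symmetry each firm produces the same amount; substituting q_j = q_i yields q_i = 120/9 = 40/3.

13.33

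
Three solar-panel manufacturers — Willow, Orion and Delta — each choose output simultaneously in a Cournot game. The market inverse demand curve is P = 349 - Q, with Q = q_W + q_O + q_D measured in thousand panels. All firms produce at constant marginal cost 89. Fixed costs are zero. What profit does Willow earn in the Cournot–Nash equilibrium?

Each firm earns π_i = (349 - Q)q_i - 89q_i.
First-order condition (treating rivals' output as given): 260 - 2q_i - Σ_{j≠i} q_j = 0.
With identical firms every q_j equals q_i, so Σ_{j≠i} q_j = 2q_i and 260 = 4q_i, giving q_i = 65.
Price P = 349 - 195 = 154.
Willow's profit: (154 - 89)·65 = 4225.

4225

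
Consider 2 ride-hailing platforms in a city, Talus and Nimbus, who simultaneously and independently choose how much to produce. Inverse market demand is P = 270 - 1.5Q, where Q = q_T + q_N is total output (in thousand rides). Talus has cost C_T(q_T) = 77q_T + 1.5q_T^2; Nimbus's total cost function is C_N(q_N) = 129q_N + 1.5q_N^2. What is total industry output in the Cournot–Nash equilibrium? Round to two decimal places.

Talus's profit: π_T = (270 - 1.5Q)q_T - (77q_T + (3/2)q_T²). Setting ∂π_T/∂q_T = 0: 193 - 6q_T - (3/2)(q_N) = 0.
Nimbus's first-order condition: 141 - 6q_N - (3/2)(q_T) = 0.
Best responses: q_T = (193 - (3/2)q_N)/6, q_N = (141 - (3/2)q_T)/6.
Solving the pair: q_T = 1262/45, q_N = 742/45.
Total output Q = 1262/45 + 742/45 = 668/15.

44.53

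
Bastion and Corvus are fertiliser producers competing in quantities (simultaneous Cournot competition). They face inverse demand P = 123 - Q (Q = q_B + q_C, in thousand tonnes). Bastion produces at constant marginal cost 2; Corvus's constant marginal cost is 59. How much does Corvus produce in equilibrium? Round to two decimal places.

Bastion's profit: π_B = (123 - Q)q_B - (2q_B). Setting ∂π_B/∂q_B = 0: 121 - 2q_B - (q_C) = 0.
Corvus's first-order condition: 64 - 2q_C - (q_B) = 0.
Best responses: q_B = (121 - q_C)/2, q_C = (64 - q_B)/2.
Substituting one into the other gives q_B = 178/3 and q_C = 7/3.

2.33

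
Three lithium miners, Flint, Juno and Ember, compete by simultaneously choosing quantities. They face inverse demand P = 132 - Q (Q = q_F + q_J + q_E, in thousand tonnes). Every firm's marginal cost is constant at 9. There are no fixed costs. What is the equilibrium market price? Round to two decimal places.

39.75

A representative firm's profit is π_i = q_i(132 - Q) - 9q_i.
Setting ∂π_i/∂q_i = 0 with rivals' quantities fixed: 123 - 2q_i - Σ_{j≠i} q_j = 0.
With identical firms every q_j equals q_i, so Σ_{j≠i} q_j = 2q_i and 123 = 4q_i, giving q_i = 123/4.
Total output Q = 369/4, so price P = 132 - 369/4 = 159/4.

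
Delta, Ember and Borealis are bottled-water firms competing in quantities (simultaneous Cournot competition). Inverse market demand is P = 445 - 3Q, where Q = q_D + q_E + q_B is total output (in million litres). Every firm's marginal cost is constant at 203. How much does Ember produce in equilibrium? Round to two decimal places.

20.17

Each firm earns π_i = (445 - 3Q)q_i - 203q_i.
First-order condition (treating rivals' output as given): 242 - 6q_i - 3·Σ_{j≠i} q_j = 0.
With identical firms every q_j equals q_i, so Σ_{j≠i} q_j = 2q_i and 242 = 12q_i, giving q_i = 121/6.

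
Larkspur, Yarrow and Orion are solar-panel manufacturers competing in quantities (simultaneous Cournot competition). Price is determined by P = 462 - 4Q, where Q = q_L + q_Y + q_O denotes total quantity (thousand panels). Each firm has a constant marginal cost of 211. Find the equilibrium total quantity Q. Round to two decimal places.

A representative firm's profit is π_i = q_i(462 - 4Q) - 211q_i.
First-order condition (treating rivals' output as given): 251 - 8q_i - 4·Σ_{j≠i} q_j = 0.
By symmetry each firm produces the same amount; substituting Σ_{j≠i} q_j = 2q_i yields q_i = 251/16.
Total output Q = 251/16 + 251/16 + 251/16 = 753/16.

47.06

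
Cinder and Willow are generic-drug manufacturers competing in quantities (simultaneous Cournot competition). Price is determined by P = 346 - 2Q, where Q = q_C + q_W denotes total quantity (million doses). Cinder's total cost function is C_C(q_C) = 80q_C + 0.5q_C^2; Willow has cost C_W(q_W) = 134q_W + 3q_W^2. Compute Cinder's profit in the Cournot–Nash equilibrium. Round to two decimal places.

Cinder's profit: π_C = (346 - 2Q)q_C - (80q_C + (1/2)q_C²). Setting ∂π_C/∂q_C = 0: 266 - 5q_C - 2(q_W) = 0.
Willow's profit: π_W = (346 - 2Q)q_W - (134q_W + 3q_W²). Setting ∂π_W/∂q_W = 0: 212 - 10q_W - 2(q_C) = 0.
Rearranging gives the reaction functions q_C = (266 - 2q_W)/5 and q_W = (212 - 2q_C)/10.
Substituting one into the other gives q_C = 1118/23 and q_W = 264/23.
Price P = 346 - 2·(1382/23) = 225.8261.
Cinder's profit: 225.8261·(1118/23) - 80·(1118/23) - (1/2)(1118/23)² = 5907.0132.

5907.01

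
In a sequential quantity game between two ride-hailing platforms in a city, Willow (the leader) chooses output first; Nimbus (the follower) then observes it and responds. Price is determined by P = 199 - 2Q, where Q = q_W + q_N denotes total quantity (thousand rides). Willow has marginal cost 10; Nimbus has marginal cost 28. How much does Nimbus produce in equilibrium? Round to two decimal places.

16.88

The follower Nimbus best-responds to any q_W: π_N = (199 - 2Q)q_N - 28q_N.
Setting the follower's marginal profit to zero, 171 - 2q_W - 4q_N = 0, i.e. q_N = (171 - 2q_W)/4.
The leader anticipates this reaction. Substituting into P = 199 - 2Q gives P = 227/2 - q_W, so π_W = (227/2 - q_W)q_W - 10q_W.
Leader FOC: 207/2 - 2q_W = 0, so q_W = 207/4.
Then q_N = (171 - 2·(207/4))/4 = 135/8.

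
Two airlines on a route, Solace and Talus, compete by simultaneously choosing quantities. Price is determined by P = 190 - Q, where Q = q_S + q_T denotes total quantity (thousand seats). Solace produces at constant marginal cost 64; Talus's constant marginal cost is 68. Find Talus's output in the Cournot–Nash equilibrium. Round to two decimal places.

Solace's profit: π_S = (190 - Q)q_S - (64q_S). Setting ∂π_S/∂q_S = 0: 126 - 2q_S - (q_T) = 0.
Talus's first-order condition: 122 - 2q_T - (q_S) = 0.
Rearranging gives the reaction functions q_S = (126 - q_T)/2 and q_T = (122 - q_S)/2.
Substituting one into the other gives q_S = 130/3 and q_T = 118/3.

39.33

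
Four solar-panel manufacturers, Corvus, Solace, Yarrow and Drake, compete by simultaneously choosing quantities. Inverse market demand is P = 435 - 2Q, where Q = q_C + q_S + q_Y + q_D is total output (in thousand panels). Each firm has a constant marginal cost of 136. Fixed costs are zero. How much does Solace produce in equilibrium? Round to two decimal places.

A representative firm's profit is π_i = q_i(435 - 2Q) - 136q_i.
Setting ∂π_i/∂q_i = 0 with rivals' quantities fixed: 299 - 4q_i - 2·Σ_{j≠i} q_j = 0.
By symmetry each firm produces the same amount; substituting Σ_{j≠i} q_j = 3q_i yields q_i = 299/10.

29.90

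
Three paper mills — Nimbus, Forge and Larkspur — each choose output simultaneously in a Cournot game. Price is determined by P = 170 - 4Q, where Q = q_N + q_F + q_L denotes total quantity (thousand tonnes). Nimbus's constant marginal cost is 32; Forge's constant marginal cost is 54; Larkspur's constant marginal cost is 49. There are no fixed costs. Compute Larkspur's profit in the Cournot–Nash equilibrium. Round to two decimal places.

185.64

Nimbus's profit: π_N = (170 - 4Q)q_N - (32q_N). Setting ∂π_N/∂q_N = 0: 138 - 8q_N - 4(q_F + q_L) = 0.
Forge's first-order condition: 116 - 8q_F - 4(q_N + q_L) = 0.
Larkspur's first-order condition: 121 - 8q_L - 4(q_N + q_F) = 0.
Summing all 3 equations gives 375 − 16Q = 0, hence Q = 375/16.
Back-substituting: q_N = (138 − 375/4)/4 = 177/16, q_F = (116 − 375/4)/4 = 89/16, q_L = (121 − 375/4)/4 = 109/16.
Price P = 170 - 4·(375/16) = 305/4.
Larkspur's profit: (305/4 - 49)·(109/16) = 185.6406.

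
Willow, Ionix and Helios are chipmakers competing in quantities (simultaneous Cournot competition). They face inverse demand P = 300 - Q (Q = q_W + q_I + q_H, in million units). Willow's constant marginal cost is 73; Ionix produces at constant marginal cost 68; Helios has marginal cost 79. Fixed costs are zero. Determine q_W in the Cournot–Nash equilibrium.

57

Willow's profit: π_W = (300 - Q)q_W - (73q_W). Setting ∂π_W/∂q_W = 0: 227 - 2q_W - (q_I + q_H) = 0.
Ionix's first-order condition: 232 - 2q_I - (q_W + q_H) = 0.
Helios's profit: π_H = (300 - Q)q_H - (79q_H). Setting ∂π_H/∂q_H = 0: 221 - 2q_H - (q_W + q_I) = 0.
Adding the 3 first-order conditions: 680 − 4Q = 0, so Q = 170.
Back-substituting: q_W = (227 − 170) = 57, q_I = (232 − 170) = 62, q_H = (221 − 170) = 51.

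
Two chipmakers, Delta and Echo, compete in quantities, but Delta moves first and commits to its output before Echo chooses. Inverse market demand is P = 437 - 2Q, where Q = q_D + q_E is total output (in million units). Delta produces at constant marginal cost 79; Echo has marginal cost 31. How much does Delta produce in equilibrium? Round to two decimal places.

The follower Echo best-responds to any q_D: π_E = (437 - 2Q)q_E - 31q_E.
Follower FOC: 406 - 2q_D - 4q_E = 0, so q_E(q_D) = (406 - 2q_D)/4.
The leader anticipates this reaction. Substituting into P = 437 - 2Q gives P = 234 - q_D, so π_D = (234 - q_D)q_D - 79q_D.
Leader FOC: 155 - 2q_D = 0, so q_D = 155/2.
Then q_E = (406 - 2·(155/2))/4 = 251/4.

77.50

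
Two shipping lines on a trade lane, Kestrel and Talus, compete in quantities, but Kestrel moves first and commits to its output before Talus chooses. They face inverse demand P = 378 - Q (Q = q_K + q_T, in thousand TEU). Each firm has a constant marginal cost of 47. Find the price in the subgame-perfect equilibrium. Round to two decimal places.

129.75

The follower Talus best-responds to any q_K: π_T = (378 - Q)q_T - 47q_T.
Setting the follower's marginal profit to zero, 331 - q_K - 2q_T = 0, i.e. q_T = (331 - q_K)/2.
Kestrel substitutes q_T(q_K) into its own profit: π_K = q_K(378 - q_K - (331 - q_K)/2) - 47q_K = (425/2 - (1/2)q_K)q_K - 47q_K.
Leader FOC: 331/2 - q_K = 0, so q_K = 331/2.
Then q_T = (331 - 331/2)/2 = 331/4.
Total output Q = 993/4, so price P = 378 - 993/4 = 519/4.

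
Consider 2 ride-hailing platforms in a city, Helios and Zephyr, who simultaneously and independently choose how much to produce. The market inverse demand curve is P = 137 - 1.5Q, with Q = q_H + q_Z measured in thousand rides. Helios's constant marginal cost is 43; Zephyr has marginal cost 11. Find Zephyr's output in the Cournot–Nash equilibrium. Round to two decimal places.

Helios's profit: π_H = (137 - 1.5Q)q_H - (43q_H). Setting ∂π_H/∂q_H = 0: 94 - 3q_H - (3/2)(q_Z) = 0.
Zephyr's first-order condition: 126 - 3q_Z - (3/2)(q_H) = 0.
Rearranging gives the reaction functions q_H = (94 - (3/2)q_Z)/3 and q_Z = (126 - (3/2)q_H)/3.
Solving the pair: q_H = 124/9, q_Z = 316/9.

35.11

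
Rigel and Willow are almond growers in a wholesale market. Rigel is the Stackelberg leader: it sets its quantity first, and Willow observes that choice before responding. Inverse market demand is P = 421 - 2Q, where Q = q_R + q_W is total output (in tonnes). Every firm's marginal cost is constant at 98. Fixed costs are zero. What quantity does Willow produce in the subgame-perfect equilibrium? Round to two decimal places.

40.38

Solve by backward induction. Given q_R, the follower Willow maximises π_W = (421 - 2q_R - 2q_W)q_W - 98q_W.
∂π_W/∂q_W = 323 - 2q_R - 4q_W = 0 gives the reaction function q_W = (323 - 2q_R)/4.
Rigel substitutes q_W(q_R) into its own profit: π_R = q_R(421 - 2q_R - (323 - 2q_R)/2) - 98q_R = (519/2 - q_R)q_R - 98q_R.
Maximising: ∂π_R/∂q_R = 323/2 - 2q_R = 0, giving q_R = 323/4.
Then q_W = (323 - 2·(323/4))/4 = 323/8.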